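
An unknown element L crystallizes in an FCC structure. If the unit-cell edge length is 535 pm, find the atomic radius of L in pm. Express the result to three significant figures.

189 pm

In an FCC lattice, atoms touch along the face diagonal, so √2·a = 4r.
r = √2·a/4 = 1.4142 × 535 / 4 = 189 pm.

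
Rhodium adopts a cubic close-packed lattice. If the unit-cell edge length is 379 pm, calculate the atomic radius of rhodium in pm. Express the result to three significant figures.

In an FCC lattice, atoms touch along the face diagonal, so √2·a = 4r.
r = √2·a/4 = 1.4142 × 379 / 4 = 134 pm.

134 pm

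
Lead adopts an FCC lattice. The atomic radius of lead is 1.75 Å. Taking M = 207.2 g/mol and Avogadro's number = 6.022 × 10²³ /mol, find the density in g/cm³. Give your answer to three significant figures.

In an FCC lattice, atoms touch along the face diagonal, so √2·a = 4r, giving a = 4.950 Å = 4.950 × 10^-8 cm.
With Z = 4, ρ = Z·M/(N_A·a³) = 4 × 207.2 / (6.022 × 10²³ × 1.213 × 10^-22) = 11.35 g/cm³.

11.3 g/cm³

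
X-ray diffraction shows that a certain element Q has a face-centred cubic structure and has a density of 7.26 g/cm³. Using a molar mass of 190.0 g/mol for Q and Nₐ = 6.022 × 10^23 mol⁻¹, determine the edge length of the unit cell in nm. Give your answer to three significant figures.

0.558 nm

With Z = 4 atoms per FCC cell, a³ = Z·M/(N_A·ρ) = 4 × 190.0 / (6.022 × 10²³ × 7.260 g/cm³) = 1.738 × 10^-22 cm³.
a = (1.738 × 10^-22)^(1/3) = 5.581 × 10^-8 cm = 0.558 nm.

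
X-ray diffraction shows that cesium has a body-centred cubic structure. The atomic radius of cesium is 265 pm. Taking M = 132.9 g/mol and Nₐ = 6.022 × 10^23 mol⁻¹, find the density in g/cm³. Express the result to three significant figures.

In a BCC lattice, atoms touch along the body diagonal, so √3·a = 4r, giving a = 612.0 pm = 6.120 × 10^-8 cm.
With Z = 2, ρ = Z·M/(N_A·a³) = 2 × 132.9 / (6.022 × 10²³ × 2.292 × 10^-22) = 1.926 g/cm³.

1.93 g/cm³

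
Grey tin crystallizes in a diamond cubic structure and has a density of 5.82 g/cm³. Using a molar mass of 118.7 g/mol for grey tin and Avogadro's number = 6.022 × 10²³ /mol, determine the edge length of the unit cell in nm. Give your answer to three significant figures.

0.647 nm

With Z = 8 atoms per diamond cubic cell, a³ = Z·M/(N_A·ρ) = 8 × 118.7 / (6.022 × 10²³ × 5.820 g/cm³) = 2.709 × 10^-22 cm³.
a = (2.709 × 10^-22)^(1/3) = 6.471 × 10^-8 cm = 0.647 nm.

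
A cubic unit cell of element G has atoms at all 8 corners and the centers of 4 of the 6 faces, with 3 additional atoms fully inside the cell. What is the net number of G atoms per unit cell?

6

Corner atoms are shared by 8 cells (1/8 each), face atoms by 2 (1/2 each), interior atoms are unshared.
Net atoms = 8 × 1/8 + 4 × 1/2 + 3 = 1 + 2 + 3 = 6.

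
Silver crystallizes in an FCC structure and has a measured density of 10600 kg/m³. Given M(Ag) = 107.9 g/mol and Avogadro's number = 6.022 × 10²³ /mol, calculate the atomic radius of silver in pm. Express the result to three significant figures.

144 pm

For an FCC cell (Z = 4), a³ = Z·M/(N_A·ρ) = 4 × 107.9 / (6.022 × 10²³ × 10.60) = 6.761 × 10^-23 cm³, so a = 4.074 × 10^-8 cm = 407.4 pm.
Atoms touch along the face diagonal, so √2·a = 4r, so r = 0.3536 × a = 144 pm.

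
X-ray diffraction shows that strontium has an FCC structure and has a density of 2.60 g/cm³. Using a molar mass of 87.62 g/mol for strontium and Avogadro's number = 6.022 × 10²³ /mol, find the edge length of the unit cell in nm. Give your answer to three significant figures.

With Z = 4 atoms per FCC cell, a³ = Z·M/(N_A·ρ) = 4 × 87.62 / (6.022 × 10²³ × 2.600 g/cm³) = 2.238 × 10^-22 cm³.
a = (2.238 × 10^-22)^(1/3) = 6.072 × 10^-8 cm = 0.607 nm.

0.607 nm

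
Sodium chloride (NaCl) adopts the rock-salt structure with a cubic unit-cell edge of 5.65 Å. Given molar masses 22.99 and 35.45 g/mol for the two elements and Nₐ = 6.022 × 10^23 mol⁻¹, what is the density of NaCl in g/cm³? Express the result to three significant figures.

2.15 g/cm³

The rock-salt structure contains Z = 4 formula units per cell; M(NaCl) = 22.99 + 35.45 = 58.44 g/mol.
a³ = (5.650 × 10^-8 cm)³ = 1.804 × 10^-22 cm³.
ρ = 4 × 58.44 / (6.022 × 10²³ × 1.804 × 10^-22) = 2.152 g/cm³.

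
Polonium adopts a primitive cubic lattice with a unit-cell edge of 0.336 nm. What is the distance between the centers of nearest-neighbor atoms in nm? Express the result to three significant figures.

In a simple cubic structure, atoms touch along the cell edge, so a = 2r; the nearest-neighbor distance equals 2r = 1.000·a.
d = 1.000 × 0.336 = 0.336 nm.

0.336 nm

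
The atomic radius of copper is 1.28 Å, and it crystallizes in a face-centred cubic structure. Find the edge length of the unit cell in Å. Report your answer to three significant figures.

3.62 Å

In an FCC lattice, atoms touch along the face diagonal, so √2·a = 4r.
a = 4r/√2 = 4 × 1.28 / 1.4142 = 3.62 Å.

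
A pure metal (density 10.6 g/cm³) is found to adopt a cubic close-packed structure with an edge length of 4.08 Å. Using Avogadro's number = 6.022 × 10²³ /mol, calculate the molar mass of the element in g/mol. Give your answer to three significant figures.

108 g/mol

An FCC cell has Z = 4 atoms; a = 4.080 × 10^-8 cm.
M = ρ·N_A·a³/Z = 10.6 × 6.022 × 10²³ × 6.792 × 10^-23 / 4 = 108 g/mol.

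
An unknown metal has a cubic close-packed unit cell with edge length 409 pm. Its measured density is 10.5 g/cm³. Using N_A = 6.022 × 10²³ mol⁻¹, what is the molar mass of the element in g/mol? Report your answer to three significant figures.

An FCC cell has Z = 4 atoms; a = 4.090 × 10^-8 cm.
M = ρ·N_A·a³/Z = 10.5 × 6.022 × 10²³ × 6.842 × 10^-23 / 4 = 108 g/mol.

108 g/mol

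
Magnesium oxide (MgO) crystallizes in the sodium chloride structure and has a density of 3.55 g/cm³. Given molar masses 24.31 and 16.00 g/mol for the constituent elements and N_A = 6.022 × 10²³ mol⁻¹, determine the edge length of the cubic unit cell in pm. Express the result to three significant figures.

423 pm

M(MgO) = 40.31 g/mol; Z = 4 formula units per cell.
a³ = Z·M/(N_A·ρ) = 4 × 40.31 / (6.022 × 10²³ × 3.55) = 7.542 × 10^-23 cm³, so a = 4.225 × 10^-8 cm = 423 pm.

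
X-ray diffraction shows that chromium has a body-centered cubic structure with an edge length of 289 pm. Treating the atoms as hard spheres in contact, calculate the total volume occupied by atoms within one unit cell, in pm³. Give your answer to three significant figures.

1.64 × 10^7 pm³

In a BCC lattice atoms touch along the body diagonal, so √3·a = 4r, so r = 0.4330a = 125.1 pm.
V_atoms = Z × (4/3)πr³ = 2 × (4/3)π × (125.1)³ = 1.64 × 10^7 pm³.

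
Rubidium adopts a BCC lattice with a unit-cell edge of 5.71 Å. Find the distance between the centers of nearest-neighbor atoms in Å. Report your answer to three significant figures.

In a BCC structure, atoms touch along the body diagonal, so √3·a = 4r; the nearest-neighbor distance equals 2r = 0.8660·a.
d = 0.8660 × 5.71 = 4.95 Å.

4.95 Å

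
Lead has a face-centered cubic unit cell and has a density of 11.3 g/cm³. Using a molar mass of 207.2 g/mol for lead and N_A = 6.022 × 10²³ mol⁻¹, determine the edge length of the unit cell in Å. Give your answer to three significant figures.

4.96 Å

With Z = 4 atoms per FCC cell, a³ = Z·M/(N_A·ρ) = 4 × 207.2 / (6.022 × 10²³ × 11.30 g/cm³) = 1.218 × 10^-22 cm³.
a = (1.218 × 10^-22)^(1/3) = 4.957 × 10^-8 cm = 4.96 Å.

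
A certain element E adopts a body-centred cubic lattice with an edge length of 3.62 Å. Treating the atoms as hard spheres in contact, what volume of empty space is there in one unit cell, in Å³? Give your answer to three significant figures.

15.2 Å³

In a BCC lattice atoms touch along the body diagonal, so √3·a = 4r, so r = 0.4330a = 1.568 Å.
V_cell = a³ = 47.44 Å³; V_atoms = 2 × (4/3)πr³ = 32.27 Å³.
Empty space = 47.44 − 32.27 = 15.2 Å³.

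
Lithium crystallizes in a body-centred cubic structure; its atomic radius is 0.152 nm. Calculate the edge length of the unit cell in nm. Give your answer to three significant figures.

In a BCC lattice, atoms touch along the body diagonal, so √3·a = 4r.
a = 4r/√3 = 4 × 0.152 / 1.7321 = 0.351 nm.

0.351 nm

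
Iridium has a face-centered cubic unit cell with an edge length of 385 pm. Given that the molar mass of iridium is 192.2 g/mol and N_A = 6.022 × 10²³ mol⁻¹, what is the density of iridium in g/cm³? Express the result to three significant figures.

22.4 g/cm³

An FCC unit cell contains Z = 4 atoms.
Cell volume: a³ = (385 pm)³ = (3.850 × 10^-8 cm)³ = 5.707 × 10^-23 cm³.
ρ = Z·M/(N_A·a³) = 4 × 192.2 / (6.022 × 10²³ × 5.707 × 10^-23) = 22.37 g/cm³.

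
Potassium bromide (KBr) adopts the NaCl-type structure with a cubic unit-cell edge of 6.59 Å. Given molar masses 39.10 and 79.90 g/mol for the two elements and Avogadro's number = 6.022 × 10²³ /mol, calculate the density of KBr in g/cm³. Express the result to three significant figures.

The NaCl-type structure contains Z = 4 formula units per cell; M(KBr) = 39.10 + 79.90 = 119.0 g/mol.
a³ = (6.590 × 10^-8 cm)³ = 2.862 × 10^-22 cm³.
ρ = 4 × 119.0 / (6.022 × 10²³ × 2.862 × 10^-22) = 2.762 g/cm³.

2.76 g/cm³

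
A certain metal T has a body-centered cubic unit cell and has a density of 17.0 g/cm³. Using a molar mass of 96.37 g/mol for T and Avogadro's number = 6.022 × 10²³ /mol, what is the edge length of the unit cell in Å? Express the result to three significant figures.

With Z = 2 atoms per BCC cell, a³ = Z·M/(N_A·ρ) = 2 × 96.37 / (6.022 × 10²³ × 17.00 g/cm³) = 1.883 × 10^-23 cm³.
a = (1.883 × 10^-23)^(1/3) = 2.660 × 10^-8 cm = 2.66 Å.

2.66 Å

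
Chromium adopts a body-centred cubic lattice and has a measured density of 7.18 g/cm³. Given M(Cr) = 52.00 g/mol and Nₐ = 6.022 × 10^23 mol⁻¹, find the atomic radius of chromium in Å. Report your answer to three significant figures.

1.25 Å

For a BCC cell (Z = 2), a³ = Z·M/(N_A·ρ) = 2 × 52.00 / (6.022 × 10²³ × 7.180) = 2.405 × 10^-23 cm³, so a = 2.887 × 10^-8 cm = 2.887 Å.
Atoms touch along the body diagonal, so √3·a = 4r, so r = 0.4330 × a = 1.25 Å.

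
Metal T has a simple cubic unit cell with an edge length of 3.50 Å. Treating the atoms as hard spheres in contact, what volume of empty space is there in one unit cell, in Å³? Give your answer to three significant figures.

20.4 Å³

In a simple cubic lattice atoms touch along the cell edge, so a = 2r, so r = 0.5000a = 1.750 Å.
V_cell = a³ = 42.88 Å³; V_atoms = 1 × (4/3)πr³ = 22.45 Å³.
Empty space = 42.88 − 22.45 = 20.4 Å³.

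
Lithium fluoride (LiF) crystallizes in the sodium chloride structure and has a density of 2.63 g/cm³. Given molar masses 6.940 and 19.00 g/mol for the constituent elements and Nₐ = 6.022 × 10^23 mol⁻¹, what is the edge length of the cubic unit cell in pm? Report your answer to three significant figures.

403 pm

M(LiF) = 25.94 g/mol; Z = 4 formula units per cell.
a³ = Z·M/(N_A·ρ) = 4 × 25.94 / (6.022 × 10²³ × 2.63) = 6.551 × 10^-23 cm³, so a = 4.031 × 10^-8 cm = 403 pm.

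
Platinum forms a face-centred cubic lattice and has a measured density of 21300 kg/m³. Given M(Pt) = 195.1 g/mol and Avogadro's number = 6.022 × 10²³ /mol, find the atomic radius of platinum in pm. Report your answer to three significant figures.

139 pm

For an FCC cell (Z = 4), a³ = Z·M/(N_A·ρ) = 4 × 195.1 / (6.022 × 10²³ × 21.30) = 6.084 × 10^-23 cm³, so a = 3.933 × 10^-8 cm = 393.3 pm.
Atoms touch along the face diagonal, so √2·a = 4r, so r = 0.3536 × a = 139 pm.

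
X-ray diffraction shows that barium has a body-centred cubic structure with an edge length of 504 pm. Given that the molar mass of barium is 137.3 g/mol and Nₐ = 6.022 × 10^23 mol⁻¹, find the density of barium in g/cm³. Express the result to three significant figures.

A BCC unit cell contains Z = 2 atoms.
Cell volume: a³ = (504 pm)³ = (5.040 × 10^-8 cm)³ = 1.280 × 10^-22 cm³.
ρ = Z·M/(N_A·a³) = 2 × 137.3 / (6.022 × 10²³ × 1.280 × 10^-22) = 3.562 g/cm³.

3.56 g/cm³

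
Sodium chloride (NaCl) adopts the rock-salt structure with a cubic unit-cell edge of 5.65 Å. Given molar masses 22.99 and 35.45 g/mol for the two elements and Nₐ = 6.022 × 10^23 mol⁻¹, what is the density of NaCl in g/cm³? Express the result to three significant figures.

The rock-salt structure contains Z = 4 formula units per cell; M(NaCl) = 22.99 + 35.45 = 58.44 g/mol.
a³ = (5.650 × 10^-8 cm)³ = 1.804 × 10^-22 cm³.
ρ = 4 × 58.44 / (6.022 × 10²³ × 1.804 × 10^-22) = 2.152 g/cm³.

2.15 g/cm³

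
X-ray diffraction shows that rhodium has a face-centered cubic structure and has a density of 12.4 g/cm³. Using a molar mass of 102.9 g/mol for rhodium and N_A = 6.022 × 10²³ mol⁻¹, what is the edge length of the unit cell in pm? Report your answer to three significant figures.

381 pm

With Z = 4 atoms per FCC cell, a³ = Z·M/(N_A·ρ) = 4 × 102.9 / (6.022 × 10²³ × 12.40 g/cm³) = 5.512 × 10^-23 cm³.
a = (5.512 × 10^-23)^(1/3) = 3.806 × 10^-8 cm = 381 pm.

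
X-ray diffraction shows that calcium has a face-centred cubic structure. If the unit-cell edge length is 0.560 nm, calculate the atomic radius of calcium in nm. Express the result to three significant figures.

In an FCC lattice, atoms touch along the face diagonal, so √2·a = 4r.
r = √2·a/4 = 1.4142 × 0.560 / 4 = 0.198 nm.

0.198 nm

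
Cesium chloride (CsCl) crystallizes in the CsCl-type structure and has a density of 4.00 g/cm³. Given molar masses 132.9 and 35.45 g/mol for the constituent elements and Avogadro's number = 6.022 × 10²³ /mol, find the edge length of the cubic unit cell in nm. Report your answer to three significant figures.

M(CsCl) = 168.35 g/mol; Z = 1 formula unit per cell.
a³ = Z·M/(N_A·ρ) = 1 × 168.35 / (6.022 × 10²³ × 4.00) = 6.989 × 10^-23 cm³, so a = 4.119 × 10^-8 cm = 0.412 nm.

0.412 nm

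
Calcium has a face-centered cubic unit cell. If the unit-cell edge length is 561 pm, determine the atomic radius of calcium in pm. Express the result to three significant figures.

198 pm

In an FCC lattice, atoms touch along the face diagonal, so √2·a = 4r.
r = √2·a/4 = 1.4142 × 561 / 4 = 198 pm.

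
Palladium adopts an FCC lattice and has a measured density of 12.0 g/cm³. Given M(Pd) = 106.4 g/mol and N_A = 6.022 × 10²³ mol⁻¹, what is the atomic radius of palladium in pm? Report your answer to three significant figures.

138 pm

For an FCC cell (Z = 4), a³ = Z·M/(N_A·ρ) = 4 × 106.4 / (6.022 × 10²³ × 12.00) = 5.890 × 10^-23 cm³, so a = 3.891 × 10^-8 cm = 389.1 pm.
Atoms touch along the face diagonal, so √2·a = 4r, so r = 0.3536 × a = 138 pm.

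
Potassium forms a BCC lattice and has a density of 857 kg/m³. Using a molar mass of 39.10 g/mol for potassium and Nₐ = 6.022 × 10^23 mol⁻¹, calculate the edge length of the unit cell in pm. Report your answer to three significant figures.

533 pm

With Z = 2 atoms per BCC cell, a³ = Z·M/(N_A·ρ) = 2 × 39.10 / (6.022 × 10²³ × 0.8570 g/cm³) = 1.515 × 10^-22 cm³.
a = (1.515 × 10^-22)^(1/3) = 5.331 × 10^-8 cm = 533 pm.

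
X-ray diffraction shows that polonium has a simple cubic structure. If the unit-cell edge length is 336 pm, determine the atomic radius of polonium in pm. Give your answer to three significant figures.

168 pm

In a simple cubic lattice, atoms touch along the cell edge, so a = 2r.
r = a/2 = 336/2 = 168 pm.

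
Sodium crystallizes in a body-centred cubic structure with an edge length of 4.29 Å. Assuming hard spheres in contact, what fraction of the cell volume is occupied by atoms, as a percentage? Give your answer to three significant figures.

In a BCC lattice atoms touch along the body diagonal, so √3·a = 4r, so r = 0.4330a = 1.858 Å.
Packing fraction = Z·(4/3)πr³ / a³ = 2 × (4/3)π × (1.858)³ / (4.29)³ = 0.6802 = 68.0%.

68.0%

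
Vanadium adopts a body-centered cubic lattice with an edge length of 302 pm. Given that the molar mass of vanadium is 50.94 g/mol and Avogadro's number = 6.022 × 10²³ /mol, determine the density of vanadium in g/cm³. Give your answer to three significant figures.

A BCC unit cell contains Z = 2 atoms.
Cell volume: a³ = (302 pm)³ = (3.020 × 10^-8 cm)³ = 2.754 × 10^-23 cm³.
ρ = Z·M/(N_A·a³) = 2 × 50.94 / (6.022 × 10²³ × 2.754 × 10^-23) = 6.142 g/cm³.

6.14 g/cm³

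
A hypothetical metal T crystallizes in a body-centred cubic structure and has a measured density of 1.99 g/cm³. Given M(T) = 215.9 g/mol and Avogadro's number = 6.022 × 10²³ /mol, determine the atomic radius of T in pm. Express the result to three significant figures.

308 pm

For a BCC cell (Z = 2), a³ = Z·M/(N_A·ρ) = 2 × 215.9 / (6.022 × 10²³ × 1.990) = 3.603 × 10^-22 cm³, so a = 7.116 × 10^-8 cm = 711.6 pm.
Atoms touch along the body diagonal, so √3·a = 4r, so r = 0.4330 × a = 308 pm.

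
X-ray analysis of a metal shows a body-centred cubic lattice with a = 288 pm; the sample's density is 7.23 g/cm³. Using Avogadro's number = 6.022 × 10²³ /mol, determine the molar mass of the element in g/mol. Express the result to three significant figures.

A BCC cell has Z = 2 atoms; a = 2.880 × 10^-8 cm.
M = ρ·N_A·a³/Z = 7.23 × 6.022 × 10²³ × 2.389 × 10^-23 / 2 = 52.0 g/mol.

52.0 g/mol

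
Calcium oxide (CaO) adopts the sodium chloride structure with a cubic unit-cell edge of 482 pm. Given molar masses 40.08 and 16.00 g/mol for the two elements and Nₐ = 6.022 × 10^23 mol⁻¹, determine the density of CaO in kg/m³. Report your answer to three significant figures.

3330 kg/m³

The sodium chloride structure contains Z = 4 formula units per cell; M(CaO) = 40.08 + 16.00 = 56.08 g/mol.
a³ = (4.820 × 10^-8 cm)³ = 1.120 × 10^-22 cm³.
ρ = 4 × 56.08 / (6.022 × 10²³ × 1.120 × 10^-22) = 3.326 g/cm³ = 3330 kg/m³.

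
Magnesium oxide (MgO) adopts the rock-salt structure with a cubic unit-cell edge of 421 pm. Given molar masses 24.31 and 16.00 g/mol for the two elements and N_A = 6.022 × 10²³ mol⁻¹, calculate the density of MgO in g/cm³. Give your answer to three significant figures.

3.59 g/cm³

The rock-salt structure contains Z = 4 formula units per cell; M(MgO) = 24.31 + 16.00 = 40.31 g/mol.
a³ = (4.210 × 10^-8 cm)³ = 7.462 × 10^-23 cm³.
ρ = 4 × 40.31 / (6.022 × 10²³ × 7.462 × 10^-23) = 3.588 g/cm³.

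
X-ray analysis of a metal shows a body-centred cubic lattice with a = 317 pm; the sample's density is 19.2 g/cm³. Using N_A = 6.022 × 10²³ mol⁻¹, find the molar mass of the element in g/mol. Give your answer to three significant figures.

184 g/mol

A BCC cell has Z = 2 atoms; a = 3.170 × 10^-8 cm.
M = ρ·N_A·a³/Z = 19.2 × 6.022 × 10²³ × 3.186 × 10^-23 / 2 = 184 g/mol.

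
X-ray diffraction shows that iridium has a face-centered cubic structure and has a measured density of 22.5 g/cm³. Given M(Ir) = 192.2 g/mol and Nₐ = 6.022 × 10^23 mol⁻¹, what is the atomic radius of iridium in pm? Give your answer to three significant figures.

136 pm

For an FCC cell (Z = 4), a³ = Z·M/(N_A·ρ) = 4 × 192.2 / (6.022 × 10²³ × 22.50) = 5.674 × 10^-23 cm³, so a = 3.843 × 10^-8 cm = 384.3 pm.
Atoms touch along the face diagonal, so √2·a = 4r, so r = 0.3536 × a = 136 pm.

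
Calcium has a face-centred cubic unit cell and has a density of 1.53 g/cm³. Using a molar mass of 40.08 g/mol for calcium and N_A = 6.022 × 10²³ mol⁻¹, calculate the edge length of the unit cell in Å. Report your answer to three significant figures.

5.58 Å

With Z = 4 atoms per FCC cell, a³ = Z·M/(N_A·ρ) = 4 × 40.08 / (6.022 × 10²³ × 1.530 g/cm³) = 1.740 × 10^-22 cm³.
a = (1.740 × 10^-22)^(1/3) = 5.583 × 10^-8 cm = 5.58 Å.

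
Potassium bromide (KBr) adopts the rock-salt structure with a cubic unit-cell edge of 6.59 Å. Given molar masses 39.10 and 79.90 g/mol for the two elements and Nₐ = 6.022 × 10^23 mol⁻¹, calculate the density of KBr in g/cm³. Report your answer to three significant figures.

The rock-salt structure contains Z = 4 formula units per cell; M(KBr) = 39.10 + 79.90 = 119.0 g/mol.
a³ = (6.590 × 10^-8 cm)³ = 2.862 × 10^-22 cm³.
ρ = 4 × 119.0 / (6.022 × 10²³ × 2.862 × 10^-22) = 2.762 g/cm³.

2.76 g/cm³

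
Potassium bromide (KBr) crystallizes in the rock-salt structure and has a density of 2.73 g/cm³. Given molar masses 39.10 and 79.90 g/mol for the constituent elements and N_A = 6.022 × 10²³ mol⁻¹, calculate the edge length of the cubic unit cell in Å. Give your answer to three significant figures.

M(KBr) = 119.0 g/mol; Z = 4 formula units per cell.
a³ = Z·M/(N_A·ρ) = 4 × 119.0 / (6.022 × 10²³ × 2.73) = 2.895 × 10^-22 cm³, so a = 6.616 × 10^-8 cm = 6.62 Å.

6.62 Å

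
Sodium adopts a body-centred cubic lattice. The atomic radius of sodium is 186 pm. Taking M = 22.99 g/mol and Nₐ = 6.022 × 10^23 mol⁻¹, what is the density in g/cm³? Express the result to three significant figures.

0.963 g/cm³

In a BCC lattice, atoms touch along the body diagonal, so √3·a = 4r, giving a = 429.5 pm = 4.295 × 10^-8 cm.
With Z = 2, ρ = Z·M/(N_A·a³) = 2 × 22.99 / (6.022 × 10²³ × 7.926 × 10^-23) = 0.9634 g/cm³.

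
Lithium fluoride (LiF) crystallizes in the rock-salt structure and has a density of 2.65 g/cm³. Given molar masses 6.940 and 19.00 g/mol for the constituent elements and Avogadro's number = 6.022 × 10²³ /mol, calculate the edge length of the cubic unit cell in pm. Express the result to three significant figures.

M(LiF) = 25.94 g/mol; Z = 4 formula units per cell.
a³ = Z·M/(N_A·ρ) = 4 × 25.94 / (6.022 × 10²³ × 2.65) = 6.502 × 10^-23 cm³, so a = 4.021 × 10^-8 cm = 402 pm.

402 pm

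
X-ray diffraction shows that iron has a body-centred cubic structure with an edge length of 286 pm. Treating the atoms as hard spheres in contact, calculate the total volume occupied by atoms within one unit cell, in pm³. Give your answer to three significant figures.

1.59 × 10^7 pm³

In a BCC lattice atoms touch along the body diagonal, so √3·a = 4r, so r = 0.4330a = 123.8 pm.
V_atoms = Z × (4/3)πr³ = 2 × (4/3)π × (123.8)³ = 1.59 × 10^7 pm³.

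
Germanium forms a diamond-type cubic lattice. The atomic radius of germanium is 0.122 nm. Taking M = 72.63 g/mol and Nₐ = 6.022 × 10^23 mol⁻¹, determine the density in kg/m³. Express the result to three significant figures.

5390 kg/m³

In a diamond cubic lattice, nearest neighbors lie along the body diagonal with √3·a = 8r, giving a = 0.5635 nm = 5.635 × 10^-8 cm.
With Z = 8, ρ = Z·M/(N_A·a³) = 8 × 72.63 / (6.022 × 10²³ × 1.789 × 10^-22) = 5.393 g/cm³ = 5390 kg/m³.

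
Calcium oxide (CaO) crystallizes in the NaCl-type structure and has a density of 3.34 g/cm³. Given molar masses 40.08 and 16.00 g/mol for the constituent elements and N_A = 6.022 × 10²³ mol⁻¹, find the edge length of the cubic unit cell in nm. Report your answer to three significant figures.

M(CaO) = 56.08 g/mol; Z = 4 formula units per cell.
a³ = Z·M/(N_A·ρ) = 4 × 56.08 / (6.022 × 10²³ × 3.34) = 1.115 × 10^-22 cm³, so a = 4.813 × 10^-8 cm = 0.481 nm.

0.481 nm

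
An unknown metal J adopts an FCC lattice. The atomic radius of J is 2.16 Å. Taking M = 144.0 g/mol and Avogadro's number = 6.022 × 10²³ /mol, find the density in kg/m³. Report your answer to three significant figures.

In an FCC lattice, atoms touch along the face diagonal, so √2·a = 4r, giving a = 6.109 Å = 6.109 × 10^-8 cm.
With Z = 4, ρ = Z·M/(N_A·a³) = 4 × 144.0 / (6.022 × 10²³ × 2.280 × 10^-22) = 4.195 g/cm³ = 4190 kg/m³.

4190 kg/m³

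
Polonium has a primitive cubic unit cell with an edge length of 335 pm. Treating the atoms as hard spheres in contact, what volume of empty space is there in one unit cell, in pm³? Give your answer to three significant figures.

In a simple cubic lattice atoms touch along the cell edge, so a = 2r, so r = 0.5000a = 167.5 pm.
V_cell = a³ = 3.760 × 10^7 pm³; V_atoms = 1 × (4/3)πr³ = 1.968 × 10^7 pm³.
Empty space = 3.760 × 10^7 − 1.968 × 10^7 = 1.79 × 10^7 pm³.

1.79 × 10^7 pm³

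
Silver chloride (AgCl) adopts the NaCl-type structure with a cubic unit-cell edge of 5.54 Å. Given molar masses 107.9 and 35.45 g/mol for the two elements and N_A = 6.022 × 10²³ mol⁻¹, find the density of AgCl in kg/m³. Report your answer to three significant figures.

The NaCl-type structure contains Z = 4 formula units per cell; M(AgCl) = 107.9 + 35.45 = 143.35 g/mol.
a³ = (5.540 × 10^-8 cm)³ = 1.700 × 10^-22 cm³.
ρ = 4 × 143.35 / (6.022 × 10²³ × 1.700 × 10^-22) = 5.600 g/cm³ = 5600 kg/m³.

5600 kg/m³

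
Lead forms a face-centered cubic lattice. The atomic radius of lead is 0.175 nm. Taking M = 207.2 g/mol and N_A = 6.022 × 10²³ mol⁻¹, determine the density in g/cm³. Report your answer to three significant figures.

11.3 g/cm³

In an FCC lattice, atoms touch along the face diagonal, so √2·a = 4r, giving a = 0.4950 nm = 4.950 × 10^-8 cm.
With Z = 4, ρ = Z·M/(N_A·a³) = 4 × 207.2 / (6.022 × 10²³ × 1.213 × 10^-22) = 11.35 g/cm³.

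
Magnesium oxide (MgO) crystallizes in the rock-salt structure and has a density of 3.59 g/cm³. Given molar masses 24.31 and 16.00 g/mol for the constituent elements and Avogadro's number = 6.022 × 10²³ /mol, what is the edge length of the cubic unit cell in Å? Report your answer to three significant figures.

M(MgO) = 40.31 g/mol; Z = 4 formula units per cell.
a³ = Z·M/(N_A·ρ) = 4 × 40.31 / (6.022 × 10²³ × 3.59) = 7.458 × 10^-23 cm³, so a = 4.209 × 10^-8 cm = 4.21 Å.

4.21 Å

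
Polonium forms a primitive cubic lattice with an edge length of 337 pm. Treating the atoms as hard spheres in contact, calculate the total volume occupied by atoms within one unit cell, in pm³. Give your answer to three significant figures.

In a simple cubic lattice atoms touch along the cell edge, so a = 2r, so r = 0.5000a = 168.5 pm.
V_atoms = Z × (4/3)πr³ = 1 × (4/3)π × (168.5)³ = 2.00 × 10^7 pm³.

2.00 × 10^7 pm³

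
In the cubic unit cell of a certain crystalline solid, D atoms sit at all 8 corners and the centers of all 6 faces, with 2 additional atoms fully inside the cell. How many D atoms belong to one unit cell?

6

Corner atoms are shared by 8 cells (1/8 each), face atoms by 2 (1/2 each), interior atoms are unshared.
Net atoms = 8 × 1/8 + 6 × 1/2 + 2 = 1 + 3 + 2 = 6.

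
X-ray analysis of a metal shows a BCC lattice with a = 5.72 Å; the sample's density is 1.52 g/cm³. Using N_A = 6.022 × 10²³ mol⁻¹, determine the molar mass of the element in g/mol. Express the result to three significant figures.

85.7 g/mol

A BCC cell has Z = 2 atoms; a = 5.720 × 10^-8 cm.
M = ρ·N_A·a³/Z = 1.52 × 6.022 × 10²³ × 1.871 × 10^-22 / 2 = 85.7 g/mol.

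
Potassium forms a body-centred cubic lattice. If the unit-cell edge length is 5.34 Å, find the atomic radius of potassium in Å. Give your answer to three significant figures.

2.31 Å

In a BCC lattice, atoms touch along the body diagonal, so √3·a = 4r.
r = √3·a/4 = 1.7321 × 5.34 / 4 = 2.31 Å.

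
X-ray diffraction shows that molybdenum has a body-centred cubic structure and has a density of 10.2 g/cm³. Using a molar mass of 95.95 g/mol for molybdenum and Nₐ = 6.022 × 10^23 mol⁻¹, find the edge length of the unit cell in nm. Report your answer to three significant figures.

0.315 nm

With Z = 2 atoms per BCC cell, a³ = Z·M/(N_A·ρ) = 2 × 95.95 / (6.022 × 10²³ × 10.20 g/cm³) = 3.124 × 10^-23 cm³.
a = (3.124 × 10^-23)^(1/3) = 3.150 × 10^-8 cm = 0.315 nm.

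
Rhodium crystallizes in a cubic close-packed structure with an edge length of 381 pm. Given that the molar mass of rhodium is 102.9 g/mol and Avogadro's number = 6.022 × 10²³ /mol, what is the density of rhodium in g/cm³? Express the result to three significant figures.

An FCC unit cell contains Z = 4 atoms.
Cell volume: a³ = (381 pm)³ = (3.810 × 10^-8 cm)³ = 5.531 × 10^-23 cm³.
ρ = Z·M/(N_A·a³) = 4 × 102.9 / (6.022 × 10²³ × 5.531 × 10^-23) = 12.36 g/cm³.

12.4 g/cm³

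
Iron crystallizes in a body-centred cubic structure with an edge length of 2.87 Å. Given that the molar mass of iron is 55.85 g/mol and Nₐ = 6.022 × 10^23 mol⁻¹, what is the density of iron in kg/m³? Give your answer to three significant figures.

A BCC unit cell contains Z = 2 atoms.
Cell volume: a³ = (2.87 Å)³ = (2.870 × 10^-8 cm)³ = 2.364 × 10^-23 cm³.
ρ = Z·M/(N_A·a³) = 2 × 55.85 / (6.022 × 10²³ × 2.364 × 10^-23) = 7.846 g/cm³ = 7850 kg/m³.

7850 kg/m³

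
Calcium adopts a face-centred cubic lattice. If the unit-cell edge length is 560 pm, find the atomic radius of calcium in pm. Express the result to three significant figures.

In an FCC lattice, atoms touch along the face diagonal, so √2·a = 4r.
r = √2·a/4 = 1.4142 × 560 / 4 = 198 pm.

198 pm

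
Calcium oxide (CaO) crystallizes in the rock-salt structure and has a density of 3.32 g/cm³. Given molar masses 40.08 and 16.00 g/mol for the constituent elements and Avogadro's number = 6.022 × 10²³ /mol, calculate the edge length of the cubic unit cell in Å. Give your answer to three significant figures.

4.82 Å

M(CaO) = 56.08 g/mol; Z = 4 formula units per cell.
a³ = Z·M/(N_A·ρ) = 4 × 56.08 / (6.022 × 10²³ × 3.32) = 1.122 × 10^-22 cm³, so a = 4.823 × 10^-8 cm = 4.82 Å.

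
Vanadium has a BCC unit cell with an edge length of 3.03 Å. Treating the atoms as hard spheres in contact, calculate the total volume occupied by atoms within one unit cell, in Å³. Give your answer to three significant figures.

18.9 Å³

In a BCC lattice atoms touch along the body diagonal, so √3·a = 4r, so r = 0.4330a = 1.312 Å.
V_atoms = Z × (4/3)πr³ = 2 × (4/3)π × (1.312)³ = 18.9 Å³.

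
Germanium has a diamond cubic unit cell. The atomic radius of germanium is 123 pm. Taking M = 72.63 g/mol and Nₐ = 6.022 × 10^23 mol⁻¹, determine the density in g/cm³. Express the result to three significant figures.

5.26 g/cm³

In a diamond cubic lattice, nearest neighbors lie along the body diagonal with √3·a = 8r, giving a = 568.1 pm = 5.681 × 10^-8 cm.
With Z = 8, ρ = Z·M/(N_A·a³) = 8 × 72.63 / (6.022 × 10²³ × 1.834 × 10^-22) = 5.262 g/cm³.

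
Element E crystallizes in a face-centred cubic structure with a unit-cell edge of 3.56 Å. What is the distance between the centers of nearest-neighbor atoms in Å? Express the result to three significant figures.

2.52 Å

In an FCC structure, atoms touch along the face diagonal, so √2·a = 4r; the nearest-neighbor distance equals 2r = 0.7071·a.
d = 0.7071 × 3.56 = 2.52 Å.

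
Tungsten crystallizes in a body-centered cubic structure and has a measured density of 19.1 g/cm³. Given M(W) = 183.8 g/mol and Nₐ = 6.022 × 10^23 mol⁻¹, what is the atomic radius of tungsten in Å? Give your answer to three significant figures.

1.37 Å

For a BCC cell (Z = 2), a³ = Z·M/(N_A·ρ) = 2 × 183.8 / (6.022 × 10²³ × 19.10) = 3.196 × 10^-23 cm³, so a = 3.173 × 10^-8 cm = 3.173 Å.
Atoms touch along the body diagonal, so √3·a = 4r, so r = 0.4330 × a = 1.37 Å.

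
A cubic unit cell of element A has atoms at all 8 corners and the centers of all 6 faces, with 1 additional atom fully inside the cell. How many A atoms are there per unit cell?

5

Corner atoms are shared by 8 cells (1/8 each), face atoms by 2 (1/2 each), interior atoms are unshared.
Net atoms = 8 × 1/8 + 6 × 1/2 + 1 = 1 + 3 + 1 = 5.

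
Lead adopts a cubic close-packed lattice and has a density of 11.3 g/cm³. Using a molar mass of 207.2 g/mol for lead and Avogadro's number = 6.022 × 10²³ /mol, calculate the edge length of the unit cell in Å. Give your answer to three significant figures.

4.96 Å

With Z = 4 atoms per FCC cell, a³ = Z·M/(N_A·ρ) = 4 × 207.2 / (6.022 × 10²³ × 11.30 g/cm³) = 1.218 × 10^-22 cm³.
a = (1.218 × 10^-22)^(1/3) = 4.957 × 10^-8 cm = 4.96 Å.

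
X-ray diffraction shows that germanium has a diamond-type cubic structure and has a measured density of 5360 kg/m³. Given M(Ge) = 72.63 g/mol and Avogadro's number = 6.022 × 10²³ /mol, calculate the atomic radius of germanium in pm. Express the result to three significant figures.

For a diamond cubic cell (Z = 8), a³ = Z·M/(N_A·ρ) = 8 × 72.63 / (6.022 × 10²³ × 5.360) = 1.800 × 10^-22 cm³, so a = 5.646 × 10^-8 cm = 564.6 pm.
Nearest neighbors lie along the body diagonal with √3·a = 8r, so r = 0.2165 × a = 122 pm.

122 pm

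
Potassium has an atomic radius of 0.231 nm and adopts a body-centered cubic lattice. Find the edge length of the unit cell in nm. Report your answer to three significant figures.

0.533 nm

In a BCC lattice, atoms touch along the body diagonal, so √3·a = 4r.
a = 4r/√3 = 4 × 0.231 / 1.7321 = 0.533 nm.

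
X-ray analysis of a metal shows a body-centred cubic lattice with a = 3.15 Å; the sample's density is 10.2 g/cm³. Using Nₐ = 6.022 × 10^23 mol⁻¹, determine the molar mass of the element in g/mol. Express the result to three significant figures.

A BCC cell has Z = 2 atoms; a = 3.150 × 10^-8 cm.
M = ρ·N_A·a³/Z = 10.2 × 6.022 × 10²³ × 3.126 × 10^-23 / 2 = 96.0 g/mol.

96.0 g/mol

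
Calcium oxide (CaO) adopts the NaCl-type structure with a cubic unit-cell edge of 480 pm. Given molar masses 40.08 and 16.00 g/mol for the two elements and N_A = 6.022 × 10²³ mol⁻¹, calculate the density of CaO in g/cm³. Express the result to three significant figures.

3.37 g/cm³

The NaCl-type structure contains Z = 4 formula units per cell; M(CaO) = 40.08 + 16.00 = 56.08 g/mol.
a³ = (4.800 × 10^-8 cm)³ = 1.106 × 10^-22 cm³.
ρ = 4 × 56.08 / (6.022 × 10²³ × 1.106 × 10^-22) = 3.368 g/cm³.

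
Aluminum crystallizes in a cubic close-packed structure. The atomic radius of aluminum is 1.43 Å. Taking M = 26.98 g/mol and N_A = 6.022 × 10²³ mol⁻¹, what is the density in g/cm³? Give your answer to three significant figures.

2.71 g/cm³

In an FCC lattice, atoms touch along the face diagonal, so √2·a = 4r, giving a = 4.045 Å = 4.045 × 10^-8 cm.
With Z = 4, ρ = Z·M/(N_A·a³) = 4 × 26.98 / (6.022 × 10²³ × 6.617 × 10^-23) = 2.708 g/cm³.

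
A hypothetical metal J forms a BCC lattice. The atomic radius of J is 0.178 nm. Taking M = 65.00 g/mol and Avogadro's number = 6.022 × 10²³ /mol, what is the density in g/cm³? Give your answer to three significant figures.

In a BCC lattice, atoms touch along the body diagonal, so √3·a = 4r, giving a = 0.4111 nm = 4.111 × 10^-8 cm.
With Z = 2, ρ = Z·M/(N_A·a³) = 2 × 65.00 / (6.022 × 10²³ × 6.946 × 10^-23) = 3.108 g/cm³.

3.11 g/cm³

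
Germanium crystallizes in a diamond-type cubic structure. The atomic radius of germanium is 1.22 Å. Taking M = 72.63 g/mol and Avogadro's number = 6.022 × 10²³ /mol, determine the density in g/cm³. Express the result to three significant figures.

5.39 g/cm³

In a diamond cubic lattice, nearest neighbors lie along the body diagonal with √3·a = 8r, giving a = 5.635 Å = 5.635 × 10^-8 cm.
With Z = 8, ρ = Z·M/(N_A·a³) = 8 × 72.63 / (6.022 × 10²³ × 1.789 × 10^-22) = 5.393 g/cm³.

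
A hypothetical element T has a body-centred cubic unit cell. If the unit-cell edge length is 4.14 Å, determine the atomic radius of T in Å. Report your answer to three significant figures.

1.79 Å

In a BCC lattice, atoms touch along the body diagonal, so √3·a = 4r.
r = √3·a/4 = 1.7321 × 4.14 / 4 = 1.79 Å.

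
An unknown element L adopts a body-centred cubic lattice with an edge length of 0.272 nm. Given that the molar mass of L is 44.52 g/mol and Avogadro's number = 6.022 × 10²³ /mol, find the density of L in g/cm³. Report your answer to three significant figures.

7.35 g/cm³

A BCC unit cell contains Z = 2 atoms.
Cell volume: a³ = (0.272 nm)³ = (2.720 × 10^-8 cm)³ = 2.012 × 10^-23 cm³.
ρ = Z·M/(N_A·a³) = 2 × 44.52 / (6.022 × 10²³ × 2.012 × 10^-23) = 7.347 g/cm³.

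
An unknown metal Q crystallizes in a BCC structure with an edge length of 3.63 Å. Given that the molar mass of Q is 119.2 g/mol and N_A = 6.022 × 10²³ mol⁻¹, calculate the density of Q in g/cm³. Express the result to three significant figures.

8.28 g/cm³

A BCC unit cell contains Z = 2 atoms.
Cell volume: a³ = (3.63 Å)³ = (3.630 × 10^-8 cm)³ = 4.783 × 10^-23 cm³.
ρ = Z·M/(N_A·a³) = 2 × 119.2 / (6.022 × 10²³ × 4.783 × 10^-23) = 8.276 g/cm³.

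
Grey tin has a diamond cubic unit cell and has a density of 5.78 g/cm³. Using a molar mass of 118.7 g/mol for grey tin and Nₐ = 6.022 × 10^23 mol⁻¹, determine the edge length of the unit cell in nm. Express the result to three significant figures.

0.649 nm

With Z = 8 atoms per diamond cubic cell, a³ = Z·M/(N_A·ρ) = 8 × 118.7 / (6.022 × 10²³ × 5.780 g/cm³) = 2.728 × 10^-22 cm³.
a = (2.728 × 10^-22)^(1/3) = 6.486 × 10^-8 cm = 0.649 nm.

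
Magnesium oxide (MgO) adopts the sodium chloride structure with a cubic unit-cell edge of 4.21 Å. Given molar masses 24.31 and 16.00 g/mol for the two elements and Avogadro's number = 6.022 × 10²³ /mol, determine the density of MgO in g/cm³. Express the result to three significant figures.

The sodium chloride structure contains Z = 4 formula units per cell; M(MgO) = 24.31 + 16.00 = 40.31 g/mol.
a³ = (4.210 × 10^-8 cm)³ = 7.462 × 10^-23 cm³.
ρ = 4 × 40.31 / (6.022 × 10²³ × 7.462 × 10^-23) = 3.588 g/cm³.

3.59 g/cm³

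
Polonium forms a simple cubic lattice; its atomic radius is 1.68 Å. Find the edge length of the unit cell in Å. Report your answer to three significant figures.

3.36 Å

In a simple cubic lattice, atoms touch along the cell edge, so a = 2r.
a = 2r = 2 × 1.68 = 3.36 Å.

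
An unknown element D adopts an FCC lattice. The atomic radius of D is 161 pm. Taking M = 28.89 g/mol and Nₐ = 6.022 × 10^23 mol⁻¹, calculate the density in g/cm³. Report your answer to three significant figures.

2.03 g/cm³

In an FCC lattice, atoms touch along the face diagonal, so √2·a = 4r, giving a = 455.4 pm = 4.554 × 10^-8 cm.
With Z = 4, ρ = Z·M/(N_A·a³) = 4 × 28.89 / (6.022 × 10²³ × 9.443 × 10^-23) = 2.032 g/cm³.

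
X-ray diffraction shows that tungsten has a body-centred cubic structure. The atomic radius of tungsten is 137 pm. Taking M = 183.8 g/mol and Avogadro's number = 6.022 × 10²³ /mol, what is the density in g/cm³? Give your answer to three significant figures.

19.3 g/cm³

In a BCC lattice, atoms touch along the body diagonal, so √3·a = 4r, giving a = 316.4 pm = 3.164 × 10^-8 cm.
With Z = 2, ρ = Z·M/(N_A·a³) = 2 × 183.8 / (6.022 × 10²³ × 3.167 × 10^-23) = 19.27 g/cm³.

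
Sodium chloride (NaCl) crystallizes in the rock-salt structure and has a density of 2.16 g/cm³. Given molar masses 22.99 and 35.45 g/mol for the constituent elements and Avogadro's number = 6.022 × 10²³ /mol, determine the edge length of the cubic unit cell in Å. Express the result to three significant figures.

5.64 Å

M(NaCl) = 58.44 g/mol; Z = 4 formula units per cell.
a³ = Z·M/(N_A·ρ) = 4 × 58.44 / (6.022 × 10²³ × 2.16) = 1.797 × 10^-22 cm³, so a = 5.643 × 10^-8 cm = 5.64 Å.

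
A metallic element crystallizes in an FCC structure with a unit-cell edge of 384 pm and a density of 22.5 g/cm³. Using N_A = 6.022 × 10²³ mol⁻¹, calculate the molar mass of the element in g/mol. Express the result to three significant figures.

192 g/mol

An FCC cell has Z = 4 atoms; a = 3.840 × 10^-8 cm.
M = ρ·N_A·a³/Z = 22.5 × 6.022 × 10²³ × 5.662 × 10^-23 / 4 = 192 g/mol.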